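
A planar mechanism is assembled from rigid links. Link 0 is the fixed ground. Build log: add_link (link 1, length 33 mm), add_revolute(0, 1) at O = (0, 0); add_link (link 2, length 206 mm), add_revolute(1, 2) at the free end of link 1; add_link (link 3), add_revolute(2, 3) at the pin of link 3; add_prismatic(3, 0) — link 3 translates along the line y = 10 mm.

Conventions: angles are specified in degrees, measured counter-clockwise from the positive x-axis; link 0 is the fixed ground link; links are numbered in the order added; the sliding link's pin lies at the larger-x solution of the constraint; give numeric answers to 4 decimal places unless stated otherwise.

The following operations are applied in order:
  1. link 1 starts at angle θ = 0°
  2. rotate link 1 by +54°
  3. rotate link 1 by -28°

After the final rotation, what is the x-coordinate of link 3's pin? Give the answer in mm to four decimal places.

geometry: r = 33 mm, L = 206 mm, e = 10 mm; θ starts at 0°
rotate link 1 by +54°: θ ← 0° +54° = 54°
rotate link 1 by -28°: θ ← 54° -28° = 26°
crank pin P = (r cos θ, r sin θ) = (29.660204, 14.466248)
h = r sin θ − e = 14.466248 − 10 = 4.466248
x = r cos θ + √(L² − h²) = 29.660204 + 205.951578 = 235.611782

235.6118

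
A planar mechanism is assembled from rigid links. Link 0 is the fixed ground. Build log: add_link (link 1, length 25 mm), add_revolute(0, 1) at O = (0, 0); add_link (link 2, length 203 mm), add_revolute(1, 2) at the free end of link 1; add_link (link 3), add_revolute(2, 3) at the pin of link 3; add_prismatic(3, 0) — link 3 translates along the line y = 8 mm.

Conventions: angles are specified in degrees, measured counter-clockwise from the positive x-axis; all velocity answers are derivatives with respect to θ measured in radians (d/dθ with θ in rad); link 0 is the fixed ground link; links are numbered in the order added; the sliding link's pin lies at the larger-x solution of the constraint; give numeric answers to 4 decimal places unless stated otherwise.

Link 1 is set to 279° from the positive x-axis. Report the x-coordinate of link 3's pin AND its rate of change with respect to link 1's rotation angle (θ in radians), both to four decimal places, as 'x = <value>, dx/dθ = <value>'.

geometry: r = 25 mm, L = 203 mm, e = 8 mm
crank pin P = (r cos θ, r sin θ) = (3.910862, -24.692209)
h = r sin θ − e = -24.692209 − 8 = -32.692209
x = r cos θ + √(L² − h²) = 3.910862 + 200.350242 = 204.261104
dx/dθ = −r sin θ − h·r cos θ/√(L² − h²) (θ in radians; h = -32.692209) = 25.330364

x = 204.2611, dx/dθ = 25.3304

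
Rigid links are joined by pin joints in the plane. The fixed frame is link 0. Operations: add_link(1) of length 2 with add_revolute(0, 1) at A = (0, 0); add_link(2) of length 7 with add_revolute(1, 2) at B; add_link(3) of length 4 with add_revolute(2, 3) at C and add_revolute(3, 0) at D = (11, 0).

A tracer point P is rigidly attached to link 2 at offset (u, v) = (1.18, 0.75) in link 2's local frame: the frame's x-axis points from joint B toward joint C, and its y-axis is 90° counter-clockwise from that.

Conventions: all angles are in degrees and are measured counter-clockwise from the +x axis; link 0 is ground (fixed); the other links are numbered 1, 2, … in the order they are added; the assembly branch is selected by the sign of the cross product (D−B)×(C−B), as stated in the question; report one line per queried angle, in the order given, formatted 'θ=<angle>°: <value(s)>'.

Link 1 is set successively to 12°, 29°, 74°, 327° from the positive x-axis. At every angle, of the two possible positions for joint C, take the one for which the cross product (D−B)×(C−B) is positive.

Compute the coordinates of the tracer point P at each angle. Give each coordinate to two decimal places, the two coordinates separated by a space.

A=(0,0), D=(11.00,0)
θ=12°: B = A + 2.00·(cos12°, sin12°) = (1.9563, 0.4158)
θ=12°: |BD| = 9.0533
θ=12°: circle(B,7.00) ∩ circle(D,4.00): a=6.3492, h=2.9475
θ=12°:   candidates: C₊=(8.4342,3.0686) cross=26.685; C₋=(8.1634,-2.8202) cross=-26.685
θ=12°:   branch + wants cross > 0 → take C=(8.4342,3.0686) (cross=26.685)
θ=12°: ex = (C−B)/|BC| = (0.9254,0.3790); ey = (-0.3790,0.9254)
θ=12°: P = B + 1.18·ex + 0.75·ey = (2.7640,1.5571)
θ=29°: B = A + 2.00·(cos29°, sin29°) = (1.7492, 0.9696)
θ=29°: |BD| = 9.3014
θ=29°: circle(B,7.00) ∩ circle(D,4.00): a=6.4246, h=2.7792
θ=29°:   candidates: C₊=(8.4286,3.0640) cross=25.851; C₋=(7.8492,-2.4642) cross=-25.851
θ=29°:   branch + wants cross > 0 → take C=(8.4286,3.0640) (cross=25.851)
θ=29°: ex = (C−B)/|BC| = (0.9542,0.2992); ey = (-0.2992,0.9542)
θ=29°: P = B + 1.18·ex + 0.75·ey = (2.6508,2.0383)
θ=74°: B = A + 2.00·(cos74°, sin74°) = (0.5513, 1.9225)
θ=74°: |BD| = 10.6241
θ=74°: circle(B,7.00) ∩ circle(D,4.00): a=6.8651, h=1.3675
θ=74°:   candidates: C₊=(7.5505,2.0251) cross=14.528; C₋=(7.0556,-0.6647) cross=-14.528
θ=74°:   branch + wants cross > 0 → take C=(7.5505,2.0251) (cross=14.528)
θ=74°: ex = (C−B)/|BC| = (0.9999,0.0147); ey = (-0.0147,0.9999)
θ=74°: P = B + 1.18·ex + 0.75·ey = (1.7202,2.6897)
θ=327°: B = A + 2.00·(cos327°, sin327°) = (1.6773, -1.0893)
θ=327°: |BD| = 9.3861
θ=327°: circle(B,7.00) ∩ circle(D,4.00): a=6.4510, h=2.7176
θ=327°:   candidates: C₊=(7.7693,2.3586) cross=25.507; C₋=(8.4001,-3.0398) cross=-25.507
θ=327°:   branch + wants cross > 0 → take C=(7.7693,2.3586) (cross=25.507)
θ=327°: ex = (C−B)/|BC| = (0.8703,0.4925); ey = (-0.4925,0.8703)
θ=327°: P = B + 1.18·ex + 0.75·ey = (2.3349,0.1446)

θ=12°: 2.76 1.56
θ=29°: 2.65 2.04
θ=74°: 1.72 2.69
θ=327°: 2.33 0.14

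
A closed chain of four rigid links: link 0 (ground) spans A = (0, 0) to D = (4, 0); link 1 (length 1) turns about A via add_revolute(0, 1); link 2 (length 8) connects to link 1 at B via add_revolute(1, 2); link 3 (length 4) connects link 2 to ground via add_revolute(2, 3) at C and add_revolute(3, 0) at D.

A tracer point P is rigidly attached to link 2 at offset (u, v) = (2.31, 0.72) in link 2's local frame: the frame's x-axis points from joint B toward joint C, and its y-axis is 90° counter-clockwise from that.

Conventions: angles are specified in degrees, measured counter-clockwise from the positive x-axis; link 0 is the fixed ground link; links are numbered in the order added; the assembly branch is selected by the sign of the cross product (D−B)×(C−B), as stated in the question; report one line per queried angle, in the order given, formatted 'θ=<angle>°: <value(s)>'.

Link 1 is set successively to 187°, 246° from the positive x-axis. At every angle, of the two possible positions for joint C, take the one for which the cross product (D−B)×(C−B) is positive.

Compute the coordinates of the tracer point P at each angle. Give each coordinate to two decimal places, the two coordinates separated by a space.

A=(0,0), D=(4.00,0)
θ=187°: B = A + 1.00·(cos187°, sin187°) = (-0.9925, -0.1219)
θ=187°: |BD| = 4.9940
θ=187°: circle(B,8.00) ∩ circle(D,4.00): a=7.3028, h=3.2665
θ=187°:   candidates: C₊=(6.2283,3.3218) cross=16.313; C₋=(6.3877,-3.2092) cross=-16.313
θ=187°:   branch + wants cross > 0 → take C=(6.2283,3.3218) (cross=16.313)
θ=187°: ex = (C−B)/|BC| = (0.9026,0.4305); ey = (-0.4305,0.9026)
θ=187°: P = B + 2.31·ex + 0.72·ey = (0.7825,1.5224)
θ=246°: B = A + 1.00·(cos246°, sin246°) = (-0.4067, -0.9135)
θ=246°: |BD| = 4.5004
θ=246°: circle(B,8.00) ∩ circle(D,4.00): a=7.5830, h=2.5490
θ=246°:   candidates: C₊=(6.5010,3.1217) cross=11.472; C₋=(7.5359,-1.8702) cross=-11.472
θ=246°:   branch + wants cross > 0 → take C=(6.5010,3.1217) (cross=11.472)
θ=246°: ex = (C−B)/|BC| = (0.8635,0.5044); ey = (-0.5044,0.8635)
θ=246°: P = B + 2.31·ex + 0.72·ey = (1.2247,0.8733)

θ=187°: 0.78 1.52
θ=246°: 1.22 0.87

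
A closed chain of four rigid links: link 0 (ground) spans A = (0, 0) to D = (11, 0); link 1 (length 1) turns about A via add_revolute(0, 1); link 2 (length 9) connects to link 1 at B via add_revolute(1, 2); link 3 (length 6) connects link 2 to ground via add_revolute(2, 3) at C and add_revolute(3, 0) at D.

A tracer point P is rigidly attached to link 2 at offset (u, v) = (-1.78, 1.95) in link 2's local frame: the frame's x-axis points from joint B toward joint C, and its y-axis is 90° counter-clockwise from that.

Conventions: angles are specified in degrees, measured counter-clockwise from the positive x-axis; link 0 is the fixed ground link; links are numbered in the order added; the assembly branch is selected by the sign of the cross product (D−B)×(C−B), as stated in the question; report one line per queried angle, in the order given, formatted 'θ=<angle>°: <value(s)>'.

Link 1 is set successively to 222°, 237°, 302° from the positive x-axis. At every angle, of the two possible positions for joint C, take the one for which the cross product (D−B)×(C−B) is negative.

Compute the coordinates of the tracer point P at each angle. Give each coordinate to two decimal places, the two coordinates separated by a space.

A=(0,0), D=(11.00,0)
θ=222°: B = A + 1.00·(cos222°, sin222°) = (-0.7431, -0.6691)
θ=222°: |BD| = 11.7622
θ=222°: circle(B,9.00) ∩ circle(D,6.00): a=7.7940, h=4.5004
θ=222°:   candidates: C₊=(6.7822,4.2674) cross=52.934; C₋=(7.2943,-4.7188) cross=-52.934
θ=222°:   branch - wants cross < 0 → take C=(7.2943,-4.7188) (cross=-52.934)
θ=222°: ex = (C−B)/|BC| = (0.8930,-0.4500); ey = (0.4500,0.8930)
θ=222°: P = B + -1.78·ex + 1.95·ey = (-1.4553,1.8732)
θ=237°: B = A + 1.00·(cos237°, sin237°) = (-0.5446, -0.8387)
θ=237°: |BD| = 11.5751
θ=237°: circle(B,9.00) ∩ circle(D,6.00): a=7.7314, h=4.6072
θ=237°:   candidates: C₊=(6.8326,4.3166) cross=53.328; C₋=(7.5002,-4.8736) cross=-53.328
θ=237°:   branch - wants cross < 0 → take C=(7.5002,-4.8736) (cross=-53.328)
θ=237°: ex = (C−B)/|BC| = (0.8939,-0.4483); ey = (0.4483,0.8939)
θ=237°: P = B + -1.78·ex + 1.95·ey = (-1.2615,1.7024)
θ=302°: B = A + 1.00·(cos302°, sin302°) = (0.5299, -0.8480)
θ=302°: |BD| = 10.5044
θ=302°: circle(B,9.00) ∩ circle(D,6.00): a=7.3942, h=5.1309
θ=302°:   candidates: C₊=(7.4857,4.8631) cross=53.897; C₋=(8.3142,-5.3653) cross=-53.897
θ=302°:   branch - wants cross < 0 → take C=(8.3142,-5.3653) (cross=-53.897)
θ=302°: ex = (C−B)/|BC| = (0.8649,-0.5019); ey = (0.5019,0.8649)
θ=302°: P = B + -1.78·ex + 1.95·ey = (-0.0309,1.7319)

θ=222°: -1.46 1.87
θ=237°: -1.26 1.70
θ=302°: -0.03 1.73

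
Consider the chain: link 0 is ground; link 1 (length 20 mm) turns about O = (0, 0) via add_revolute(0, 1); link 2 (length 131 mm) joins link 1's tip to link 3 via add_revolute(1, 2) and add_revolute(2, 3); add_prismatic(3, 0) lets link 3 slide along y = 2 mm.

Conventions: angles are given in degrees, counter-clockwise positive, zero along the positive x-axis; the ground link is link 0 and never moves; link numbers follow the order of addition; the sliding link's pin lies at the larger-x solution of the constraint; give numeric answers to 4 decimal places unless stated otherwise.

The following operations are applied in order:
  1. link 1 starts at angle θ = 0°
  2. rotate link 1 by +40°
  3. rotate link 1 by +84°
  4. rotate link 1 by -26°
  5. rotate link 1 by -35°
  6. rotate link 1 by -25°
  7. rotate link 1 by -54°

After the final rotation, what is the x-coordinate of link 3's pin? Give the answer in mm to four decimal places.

geometry: r = 20 mm, L = 131 mm, e = 2 mm; θ starts at 0°
rotate link 1 by +40°: θ ← 0° +40° = 40°
rotate link 1 by +84°: θ ← 40° +84° = 124°
rotate link 1 by -26°: θ ← 124° -26° = 98°
rotate link 1 by -35°: θ ← 98° -35° = 63°
rotate link 1 by -25°: θ ← 63° -25° = 38°
rotate link 1 by -54°: θ ← 38° -54° = -16°
crank pin P = (r cos θ, r sin θ) = (19.225234, -5.512747)
h = r sin θ − e = -5.512747 − 2 = -7.512747
x = r cos θ + √(L² − h²) = 19.225234 + 130.784398 = 150.009631

150.0096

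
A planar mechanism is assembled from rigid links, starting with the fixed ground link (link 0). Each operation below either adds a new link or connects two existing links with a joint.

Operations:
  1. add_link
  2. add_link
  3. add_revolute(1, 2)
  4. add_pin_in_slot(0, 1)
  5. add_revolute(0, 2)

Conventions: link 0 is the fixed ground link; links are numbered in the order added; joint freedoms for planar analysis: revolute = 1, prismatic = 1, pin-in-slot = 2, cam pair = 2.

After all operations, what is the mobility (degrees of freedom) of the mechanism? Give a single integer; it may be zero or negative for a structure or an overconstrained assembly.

ground; <1,0,0>
#1 <2,0,0>
#2 <3,0,0>
R:1↔2 J1 <3,1,0>
PS:0↔1 J2 <3,1,1>
R:0↔2 J1 <3,2,1>
3×2 − 2×2 − 1×1 = 1

M = 1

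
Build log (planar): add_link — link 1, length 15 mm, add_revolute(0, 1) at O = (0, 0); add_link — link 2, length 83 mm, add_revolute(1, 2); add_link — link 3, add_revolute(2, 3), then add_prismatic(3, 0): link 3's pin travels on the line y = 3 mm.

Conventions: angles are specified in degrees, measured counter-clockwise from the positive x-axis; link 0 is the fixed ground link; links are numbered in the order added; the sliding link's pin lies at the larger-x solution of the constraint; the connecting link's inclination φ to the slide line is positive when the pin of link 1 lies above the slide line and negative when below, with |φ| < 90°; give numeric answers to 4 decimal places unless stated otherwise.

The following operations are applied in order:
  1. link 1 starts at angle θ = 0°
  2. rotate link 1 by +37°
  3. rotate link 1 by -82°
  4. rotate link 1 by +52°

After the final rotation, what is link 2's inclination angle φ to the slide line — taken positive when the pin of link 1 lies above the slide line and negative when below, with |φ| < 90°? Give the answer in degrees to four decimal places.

geometry: r = 15 mm, L = 83 mm, e = 3 mm; θ starts at 0°
rotate link 1 by +37°: θ ← 0° +37° = 37°
rotate link 1 by -82°: θ ← 37° -82° = -45°
rotate link 1 by +52°: θ ← -45° +52° = 7°
h = r sin θ − e = 1.828040 − 3 = -1.171960
sin φ = h / L = -1.171960 / 83 = -0.01412000
φ = arcsin(-0.01412000) = -0.809043°

-0.8090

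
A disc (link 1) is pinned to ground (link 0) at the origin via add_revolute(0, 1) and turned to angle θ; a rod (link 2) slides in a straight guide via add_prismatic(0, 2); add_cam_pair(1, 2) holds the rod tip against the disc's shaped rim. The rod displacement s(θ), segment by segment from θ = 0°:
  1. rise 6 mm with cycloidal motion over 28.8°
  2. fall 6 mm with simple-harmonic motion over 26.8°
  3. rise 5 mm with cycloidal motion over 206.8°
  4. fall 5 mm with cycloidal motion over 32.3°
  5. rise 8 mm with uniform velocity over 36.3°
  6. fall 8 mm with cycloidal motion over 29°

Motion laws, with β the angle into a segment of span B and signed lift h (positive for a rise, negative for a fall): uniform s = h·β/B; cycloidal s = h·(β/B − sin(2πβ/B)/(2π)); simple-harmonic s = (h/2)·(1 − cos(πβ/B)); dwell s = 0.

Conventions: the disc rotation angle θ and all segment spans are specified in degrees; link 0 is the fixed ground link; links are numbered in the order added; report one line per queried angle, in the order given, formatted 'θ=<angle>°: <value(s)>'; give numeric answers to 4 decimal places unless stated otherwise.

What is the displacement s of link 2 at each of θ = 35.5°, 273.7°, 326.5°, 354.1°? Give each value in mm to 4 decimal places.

segment 1 (0° to 28.8°, cycloidal, h = 6) is passed completely: s = 0.0000 + (6) = 6.0000
θ = 35.5° falls in segment 2 (28.8° to 55.6°, simple-harmonic, h = -6): β = 35.5 − 28.8 = 6.7°, B = 26.8°; Δs = -6/2·(1 − cos(π·0.2500)) = -0.8787; s = 6.0000 − 0.8787 = 5.1213
segment 2 (28.8° to 55.6°, simple-harmonic, h = -6) is passed completely: s = 6.0000 + (-6) = 0.0000
segment 3 (55.6° to 262.4°, cycloidal, h = 5) is passed completely: s = 0.0000 + (5) = 5.0000
θ = 273.7° falls in segment 4 (262.4° to 294.7°, cycloidal, h = -5): β = 273.7 − 262.4 = 11.3°, B = 32.3°; Δs = -5·(0.3498 − sin(2π·0.3498)/(2π)) = -1.1050; s = 5.0000 − 1.1050 = 3.8950
segment 4 (262.4° to 294.7°, cycloidal, h = -5) is passed completely: s = 5.0000 + (-5) = 0.0000
θ = 326.5° falls in segment 5 (294.7° to 331°, uniform, h = 8): β = 326.5 − 294.7 = 31.8°, B = 36.3°; Δs = 8·31.8/36.3 = 7.0083; s = 0.0000 + 7.0083 = 7.0083
segment 5 (294.7° to 331°, uniform, h = 8) is passed completely: s = 0.0000 + (8) = 8.0000
θ = 354.1° falls in segment 6 (331° to 360°, cycloidal, h = -8): β = 354.1 − 331 = 23.1°, B = 29°; Δs = -8·(0.7966 − sin(2π·0.7966)/(2π)) = -7.5916; s = 8.0000 − 7.5916 = 0.4084

θ=35.5°: 5.1213
θ=273.7°: 3.8950
θ=326.5°: 7.0083
θ=354.1°: 0.4084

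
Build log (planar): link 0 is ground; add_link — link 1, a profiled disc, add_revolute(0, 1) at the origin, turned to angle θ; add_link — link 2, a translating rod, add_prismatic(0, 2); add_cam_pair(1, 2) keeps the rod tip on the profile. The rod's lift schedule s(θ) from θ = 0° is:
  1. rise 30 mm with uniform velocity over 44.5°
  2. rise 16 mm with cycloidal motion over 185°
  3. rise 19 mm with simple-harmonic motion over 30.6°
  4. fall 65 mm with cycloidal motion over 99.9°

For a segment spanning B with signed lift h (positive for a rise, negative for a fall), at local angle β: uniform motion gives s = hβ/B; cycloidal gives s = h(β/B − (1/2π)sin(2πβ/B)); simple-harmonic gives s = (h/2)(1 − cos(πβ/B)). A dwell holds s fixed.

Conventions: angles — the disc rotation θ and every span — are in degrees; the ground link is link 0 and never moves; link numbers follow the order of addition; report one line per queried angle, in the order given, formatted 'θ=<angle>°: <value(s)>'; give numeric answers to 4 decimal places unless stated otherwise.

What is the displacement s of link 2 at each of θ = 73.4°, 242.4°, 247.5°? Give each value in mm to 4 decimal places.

seg 1 [0°–44.5°] uniform, h=30: full span → s += 30 → s = 30.0000
seg 2 [44.5°–229.5°] cycloidal, h=16: θ=73.4° here. β=28.9, B=185. 16·(0.1562 − sin(2π·0.1562)/(2π)) = 0.3824 → s = 30.3824
seg 2 [44.5°–229.5°] cycloidal, h=16: full span → s += 16 → s = 46.0000
seg 3 [229.5°–260.1°] simple-harmonic, h=19: θ=242.4° here. β=12.9, B=30.6. 19/2·(1 − cos(π·0.4216)) = 7.1828 → s = 53.1828
seg 3 [229.5°–260.1°] simple-harmonic, h=19: θ=247.5° here. β=18, B=30.6. 19/2·(1 − cos(π·0.5882)) = 12.0998 → s = 58.0998

θ=73.4°: 30.3824
θ=242.4°: 53.1828
θ=247.5°: 58.0998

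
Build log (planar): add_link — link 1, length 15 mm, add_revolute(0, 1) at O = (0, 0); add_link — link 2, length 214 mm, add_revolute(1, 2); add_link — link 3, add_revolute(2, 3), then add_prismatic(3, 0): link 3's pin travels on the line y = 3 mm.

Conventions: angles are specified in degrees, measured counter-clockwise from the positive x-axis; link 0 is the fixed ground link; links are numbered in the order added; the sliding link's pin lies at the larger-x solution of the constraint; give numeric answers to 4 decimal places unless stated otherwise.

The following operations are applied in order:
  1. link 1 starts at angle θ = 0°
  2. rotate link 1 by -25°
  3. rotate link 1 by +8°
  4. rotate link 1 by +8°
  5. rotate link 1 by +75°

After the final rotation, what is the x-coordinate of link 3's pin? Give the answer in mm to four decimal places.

geometry: r = 15 mm, L = 214 mm, e = 3 mm; θ starts at 0°
rotate link 1 by -25°: θ ← 0° -25° = -25°
rotate link 1 by +8°: θ ← -25° +8° = -17°
rotate link 1 by +8°: θ ← -17° +8° = -9°
rotate link 1 by +75°: θ ← -9° +75° = 66°
crank pin P = (r cos θ, r sin θ) = (6.101050, 13.703182)
h = r sin θ − e = 13.703182 − 3 = 10.703182
x = r cos θ + √(L² − h²) = 6.101050 + 213.732173 = 219.833223

219.8332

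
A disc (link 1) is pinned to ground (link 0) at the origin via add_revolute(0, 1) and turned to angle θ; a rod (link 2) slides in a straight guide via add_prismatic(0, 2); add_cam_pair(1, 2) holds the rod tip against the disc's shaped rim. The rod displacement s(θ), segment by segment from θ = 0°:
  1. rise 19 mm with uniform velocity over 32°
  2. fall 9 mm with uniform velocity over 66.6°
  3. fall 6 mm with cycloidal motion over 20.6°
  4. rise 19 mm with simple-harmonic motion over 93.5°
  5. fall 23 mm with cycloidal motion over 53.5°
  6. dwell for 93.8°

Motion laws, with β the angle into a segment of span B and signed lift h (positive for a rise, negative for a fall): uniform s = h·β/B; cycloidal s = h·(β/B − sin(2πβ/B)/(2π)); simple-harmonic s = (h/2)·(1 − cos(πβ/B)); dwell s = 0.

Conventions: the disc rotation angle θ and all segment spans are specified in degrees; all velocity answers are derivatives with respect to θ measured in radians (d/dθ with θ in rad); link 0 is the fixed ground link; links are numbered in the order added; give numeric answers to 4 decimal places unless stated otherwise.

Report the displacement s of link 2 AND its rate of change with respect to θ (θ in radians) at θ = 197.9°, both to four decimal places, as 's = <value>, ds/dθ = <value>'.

segment 1 (0° to 32°, uniform, h = 19) is passed completely: s = 0.0000 + (19) = 19.0000
segment 2 (32° to 98.6°, uniform, h = -9) is passed completely: s = 19.0000 + (-9) = 10.0000
segment 3 (98.6° to 119.2°, cycloidal, h = -6) is passed completely: s = 10.0000 + (-6) = 4.0000
θ = 197.9° falls in segment 4 (119.2° to 212.7°, simple-harmonic, h = 19): β = 197.9 − 119.2 = 78.7°, B = 93.5°; Δs = 19/2·(1 − cos(π·0.8417)) = 17.8494; s = 4.0000 + 17.8494 = 21.8494
velocity in seg [119.2°–212.7°] (simple-harmonic), θ in radians: β = 78.7° = 1.3736 rad, B = 93.5° = 1.6319 rad; ds/dθ = (πh/(2B)) sin(πβ/B) = (π·19/(2·1.6319)) sin(π·0.8417) = 8.724397 mm/rad

s = 21.8494, ds/dθ = 8.7244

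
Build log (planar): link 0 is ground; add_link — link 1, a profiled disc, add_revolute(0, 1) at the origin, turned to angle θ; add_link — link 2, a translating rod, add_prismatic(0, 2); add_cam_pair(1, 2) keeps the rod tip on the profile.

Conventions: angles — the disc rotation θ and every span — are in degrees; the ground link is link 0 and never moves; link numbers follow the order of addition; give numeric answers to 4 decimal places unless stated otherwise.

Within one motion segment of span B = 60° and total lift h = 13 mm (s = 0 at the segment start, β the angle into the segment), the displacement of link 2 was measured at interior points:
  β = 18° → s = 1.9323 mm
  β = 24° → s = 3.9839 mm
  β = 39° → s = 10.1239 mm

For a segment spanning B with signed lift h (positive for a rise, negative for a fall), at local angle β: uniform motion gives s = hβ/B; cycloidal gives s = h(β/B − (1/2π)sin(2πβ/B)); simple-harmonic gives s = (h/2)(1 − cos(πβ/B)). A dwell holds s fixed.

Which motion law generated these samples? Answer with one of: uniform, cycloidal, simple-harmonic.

candidates at β/B = r: uniform s = h·r (linear in β); cycloidal s = h·(r − sin(2πr)/(2π)); simple-harmonic s = (h/2)(1 − cos(πr))
β=18°: printed 1.9323 | uniform 3.9000, cycloidal 1.9323, simple-harmonic 2.6794
β=24°: printed 3.9839 | uniform 5.2000, cycloidal 3.9839, simple-harmonic 4.4914
β=39°: printed 10.1239 | uniform 8.4500, cycloidal 10.1239, simple-harmonic 9.4509
only one law matches every sample → cycloidal

cycloidal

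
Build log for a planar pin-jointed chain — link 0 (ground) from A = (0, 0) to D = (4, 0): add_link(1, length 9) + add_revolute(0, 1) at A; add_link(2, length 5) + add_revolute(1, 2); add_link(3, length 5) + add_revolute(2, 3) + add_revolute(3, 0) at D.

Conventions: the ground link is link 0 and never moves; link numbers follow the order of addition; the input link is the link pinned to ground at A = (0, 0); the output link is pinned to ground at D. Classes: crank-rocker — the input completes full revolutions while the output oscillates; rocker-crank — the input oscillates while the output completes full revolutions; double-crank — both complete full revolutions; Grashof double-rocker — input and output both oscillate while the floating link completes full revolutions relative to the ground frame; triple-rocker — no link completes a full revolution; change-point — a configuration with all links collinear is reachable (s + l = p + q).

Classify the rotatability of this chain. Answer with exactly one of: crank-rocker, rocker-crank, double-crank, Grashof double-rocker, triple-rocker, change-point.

lengths: ground=4, input=9, coupler=5, output=5
sorted: s=4 (shortest), l=9 (longest), p+q=10
s + l = 13 vs p + q = 10
s + l > p + q → non-Grashof → no link fully rotates → triple-rocker

triple-rocker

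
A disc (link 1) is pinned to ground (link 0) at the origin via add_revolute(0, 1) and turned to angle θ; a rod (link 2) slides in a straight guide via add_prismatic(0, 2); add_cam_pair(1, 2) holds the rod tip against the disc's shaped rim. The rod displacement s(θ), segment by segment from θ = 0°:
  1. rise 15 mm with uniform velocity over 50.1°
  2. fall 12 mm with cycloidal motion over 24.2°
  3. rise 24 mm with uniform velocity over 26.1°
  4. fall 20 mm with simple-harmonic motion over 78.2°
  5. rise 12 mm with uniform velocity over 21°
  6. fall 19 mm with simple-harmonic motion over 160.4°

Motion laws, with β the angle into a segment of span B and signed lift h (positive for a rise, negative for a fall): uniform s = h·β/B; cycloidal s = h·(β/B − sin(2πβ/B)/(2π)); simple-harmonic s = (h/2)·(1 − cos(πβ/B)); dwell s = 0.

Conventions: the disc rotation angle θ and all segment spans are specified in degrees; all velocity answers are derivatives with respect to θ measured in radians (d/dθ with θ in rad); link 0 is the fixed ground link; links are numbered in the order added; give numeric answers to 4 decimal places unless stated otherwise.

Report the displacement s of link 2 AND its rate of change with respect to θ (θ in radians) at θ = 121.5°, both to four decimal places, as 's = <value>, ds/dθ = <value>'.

segment 1 (0° to 50.1°, uniform, h = 15) is passed completely: s = 0.0000 + (15) = 15.0000
segment 2 (50.1° to 74.3°, cycloidal, h = -12) is passed completely: s = 15.0000 + (-12) = 3.0000
segment 3 (74.3° to 100.4°, uniform, h = 24) is passed completely: s = 3.0000 + (24) = 27.0000
θ = 121.5° falls in segment 4 (100.4° to 178.6°, simple-harmonic, h = -20): β = 121.5 − 100.4 = 21.1°, B = 78.2°; Δs = -20/2·(1 − cos(π·0.2698)) = -3.3827; s = 27.0000 − 3.3827 = 23.6173
velocity in seg [100.4°–178.6°] (simple-harmonic), θ in radians: β = 21.1° = 0.3683 rad, B = 78.2° = 1.3648 rad; ds/dθ = (πh/(2B)) sin(πβ/B) = (π·(-20)/(2·1.3648)) sin(π·0.2698) = -17.257420 mm/rad

s = 23.6173, ds/dθ = -17.2574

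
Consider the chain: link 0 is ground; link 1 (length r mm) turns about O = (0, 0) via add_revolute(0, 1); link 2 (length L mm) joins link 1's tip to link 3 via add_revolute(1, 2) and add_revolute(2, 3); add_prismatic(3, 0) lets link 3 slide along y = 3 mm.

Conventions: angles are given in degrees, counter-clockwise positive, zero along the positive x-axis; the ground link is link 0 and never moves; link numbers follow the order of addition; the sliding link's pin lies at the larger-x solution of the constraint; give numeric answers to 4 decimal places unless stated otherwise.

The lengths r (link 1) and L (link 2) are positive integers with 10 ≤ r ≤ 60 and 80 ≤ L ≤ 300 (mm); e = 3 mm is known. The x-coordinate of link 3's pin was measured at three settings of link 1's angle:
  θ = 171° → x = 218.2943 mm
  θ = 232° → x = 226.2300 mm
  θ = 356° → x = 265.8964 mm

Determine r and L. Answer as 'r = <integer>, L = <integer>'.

constraint per measurement: (x − r cos θ)² + (r sin θ − e)² = L²
subtracting the θ₁ and θ₂ equations cancels the r² and L² terms:
r = (x₁² − x₂²) / (2[(x₁cos θ₁ + e sin θ₁) − (x₂cos θ₂ + e sin θ₂)]) = 23.9999 → r = 24
L² = (x₁ − r cos θ₁)² + (r sin θ₁ − e)² = 58563.9981 → L = 242.0000 → L = 242
check at θ₃=356°: x = 265.8964 (printed 265.8964) ✓

r = 24, L = 242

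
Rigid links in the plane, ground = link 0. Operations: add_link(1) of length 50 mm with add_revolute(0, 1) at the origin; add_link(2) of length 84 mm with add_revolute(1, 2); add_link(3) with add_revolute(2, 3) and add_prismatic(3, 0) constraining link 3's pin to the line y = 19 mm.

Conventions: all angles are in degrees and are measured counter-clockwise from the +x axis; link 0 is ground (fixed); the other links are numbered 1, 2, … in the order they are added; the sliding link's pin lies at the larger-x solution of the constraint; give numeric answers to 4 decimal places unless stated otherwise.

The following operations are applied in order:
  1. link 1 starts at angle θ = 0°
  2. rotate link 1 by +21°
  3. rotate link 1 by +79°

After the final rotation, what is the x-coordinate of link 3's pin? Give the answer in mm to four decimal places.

geometry: r = 50 mm, L = 84 mm, e = 19 mm; θ starts at 0°
rotate link 1 by +21°: θ ← 0° +21° = 21°
rotate link 1 by +79°: θ ← 21° +79° = 100°
crank pin P = (r cos θ, r sin θ) = (-8.682409, 49.240388)
h = r sin θ − e = 49.240388 − 19 = 30.240388
x = r cos θ + √(L² − h²) = -8.682409 + 78.367844 = 69.685435

69.6854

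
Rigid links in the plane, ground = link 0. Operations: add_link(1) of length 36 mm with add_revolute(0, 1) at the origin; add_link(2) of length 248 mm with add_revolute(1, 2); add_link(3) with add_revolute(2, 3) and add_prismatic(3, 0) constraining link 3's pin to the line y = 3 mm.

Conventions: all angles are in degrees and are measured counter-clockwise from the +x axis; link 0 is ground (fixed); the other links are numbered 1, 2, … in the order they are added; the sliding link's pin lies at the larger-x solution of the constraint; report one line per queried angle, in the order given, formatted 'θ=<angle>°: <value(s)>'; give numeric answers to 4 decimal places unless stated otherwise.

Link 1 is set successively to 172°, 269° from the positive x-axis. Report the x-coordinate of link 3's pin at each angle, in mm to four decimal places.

geometry: r = 36 mm, L = 248 mm, e = 3 mm
θ=172°: crank pin P = (r cos θ, r sin θ) = (-35.649650, 5.010232)
θ=172°: h = r sin θ − e = 5.010232 − 3 = 2.010232
θ=172°: x = r cos θ + √(L² − h²) = -35.649650 + 247.991853 = 212.342202
θ=269°: crank pin P = (r cos θ, r sin θ) = (-0.628287, -35.994517)
θ=269°: h = r sin θ − e = -35.994517 − 3 = -38.994517
θ=269°: x = r cos θ + √(L² − h²) = -0.628287 + 244.915144 = 244.286857

θ=172°: 212.3422
θ=269°: 244.2869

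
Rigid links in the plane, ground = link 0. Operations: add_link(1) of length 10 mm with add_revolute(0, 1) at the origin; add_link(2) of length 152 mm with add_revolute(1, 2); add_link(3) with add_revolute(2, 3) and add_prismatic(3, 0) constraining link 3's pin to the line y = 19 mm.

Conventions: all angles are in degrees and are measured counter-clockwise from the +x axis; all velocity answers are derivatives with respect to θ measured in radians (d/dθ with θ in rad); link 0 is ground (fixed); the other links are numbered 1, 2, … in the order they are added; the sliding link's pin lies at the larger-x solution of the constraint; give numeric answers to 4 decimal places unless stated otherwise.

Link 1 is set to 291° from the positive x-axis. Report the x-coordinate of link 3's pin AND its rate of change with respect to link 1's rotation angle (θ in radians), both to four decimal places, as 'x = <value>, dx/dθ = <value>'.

geometry: r = 10 mm, L = 152 mm, e = 19 mm
crank pin P = (r cos θ, r sin θ) = (3.583679, -9.335804)
h = r sin θ − e = -9.335804 − 19 = -28.335804
x = r cos θ + √(L² − h²) = 3.583679 + 149.335469 = 152.919148
dx/dθ = −r sin θ − h·r cos θ/√(L² − h²) (θ in radians; h = -28.335804) = 10.015793

x = 152.9191, dx/dθ = 10.0158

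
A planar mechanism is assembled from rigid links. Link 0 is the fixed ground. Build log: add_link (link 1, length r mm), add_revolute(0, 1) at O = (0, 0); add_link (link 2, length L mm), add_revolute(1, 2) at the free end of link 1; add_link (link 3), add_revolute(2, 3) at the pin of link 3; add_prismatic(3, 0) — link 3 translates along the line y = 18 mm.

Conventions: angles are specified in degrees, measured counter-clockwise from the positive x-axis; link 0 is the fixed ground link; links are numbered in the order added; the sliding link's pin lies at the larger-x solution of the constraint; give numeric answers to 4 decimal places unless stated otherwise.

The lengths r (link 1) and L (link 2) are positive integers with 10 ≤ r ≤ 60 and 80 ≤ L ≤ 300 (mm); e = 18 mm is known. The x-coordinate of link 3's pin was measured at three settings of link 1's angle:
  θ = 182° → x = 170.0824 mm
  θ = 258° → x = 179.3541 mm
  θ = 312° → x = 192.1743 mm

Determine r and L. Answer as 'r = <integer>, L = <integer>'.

constraint per measurement: (x − r cos θ)² + (r sin θ − e)² = L²
subtracting the θ₁ and θ₂ equations cancels the r² and L² terms:
r = (x₁² − x₂²) / (2[(x₁cos θ₁ + e sin θ₁) − (x₂cos θ₂ + e sin θ₂)]) = 13.9999 → r = 14
L² = (x₁ − r cos θ₁)² + (r sin θ₁ − e)² = 34225.0183 → L = 185.0000 → L = 185
check at θ₃=312°: x = 192.1743 (printed 192.1743) ✓

r = 14, L = 185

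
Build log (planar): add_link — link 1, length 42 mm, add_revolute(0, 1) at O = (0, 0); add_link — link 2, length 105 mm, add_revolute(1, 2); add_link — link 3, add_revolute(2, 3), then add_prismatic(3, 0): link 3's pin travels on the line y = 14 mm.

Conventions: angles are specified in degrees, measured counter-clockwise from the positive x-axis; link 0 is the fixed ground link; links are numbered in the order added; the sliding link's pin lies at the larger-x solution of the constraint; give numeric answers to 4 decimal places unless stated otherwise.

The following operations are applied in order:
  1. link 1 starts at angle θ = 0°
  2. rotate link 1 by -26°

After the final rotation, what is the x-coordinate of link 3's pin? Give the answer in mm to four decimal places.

geometry: r = 42 mm, L = 105 mm, e = 14 mm; θ starts at 0°
rotate link 1 by -26°: θ ← 0° -26° = -26°
crank pin P = (r cos θ, r sin θ) = (37.749350, -18.411588)
h = r sin θ − e = -18.411588 − 14 = -32.411588
x = r cos θ + √(L² − h²) = 37.749350 + 99.872363 = 137.621713

137.6217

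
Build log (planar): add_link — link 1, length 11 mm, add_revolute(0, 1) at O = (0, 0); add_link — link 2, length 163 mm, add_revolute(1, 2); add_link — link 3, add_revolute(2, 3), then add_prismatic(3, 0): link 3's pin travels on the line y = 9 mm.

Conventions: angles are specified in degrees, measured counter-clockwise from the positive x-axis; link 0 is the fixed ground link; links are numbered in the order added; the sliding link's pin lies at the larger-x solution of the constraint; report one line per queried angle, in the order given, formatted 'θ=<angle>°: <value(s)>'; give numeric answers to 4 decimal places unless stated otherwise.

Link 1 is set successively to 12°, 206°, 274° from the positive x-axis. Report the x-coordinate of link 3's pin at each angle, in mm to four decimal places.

geometry: r = 11 mm, L = 163 mm, e = 9 mm
θ=12°: crank pin P = (r cos θ, r sin θ) = (10.759624, 2.287029)
θ=12°: h = r sin θ − e = 2.287029 − 9 = -6.712971
θ=12°: x = r cos θ + √(L² − h²) = 10.759624 + 162.861708 = 173.621332
θ=206°: crank pin P = (r cos θ, r sin θ) = (-9.886735, -4.822083)
θ=206°: h = r sin θ − e = -4.822083 − 9 = -13.822083
θ=206°: x = r cos θ + √(L² − h²) = -9.886735 + 162.412900 = 152.526165
θ=274°: crank pin P = (r cos θ, r sin θ) = (0.767321, -10.973205)
θ=274°: h = r sin θ − e = -10.973205 − 9 = -19.973205
θ=274°: x = r cos θ + √(L² − h²) = 0.767321 + 161.771663 = 162.538985

θ=12°: 173.6213
θ=206°: 152.5262
θ=274°: 162.5390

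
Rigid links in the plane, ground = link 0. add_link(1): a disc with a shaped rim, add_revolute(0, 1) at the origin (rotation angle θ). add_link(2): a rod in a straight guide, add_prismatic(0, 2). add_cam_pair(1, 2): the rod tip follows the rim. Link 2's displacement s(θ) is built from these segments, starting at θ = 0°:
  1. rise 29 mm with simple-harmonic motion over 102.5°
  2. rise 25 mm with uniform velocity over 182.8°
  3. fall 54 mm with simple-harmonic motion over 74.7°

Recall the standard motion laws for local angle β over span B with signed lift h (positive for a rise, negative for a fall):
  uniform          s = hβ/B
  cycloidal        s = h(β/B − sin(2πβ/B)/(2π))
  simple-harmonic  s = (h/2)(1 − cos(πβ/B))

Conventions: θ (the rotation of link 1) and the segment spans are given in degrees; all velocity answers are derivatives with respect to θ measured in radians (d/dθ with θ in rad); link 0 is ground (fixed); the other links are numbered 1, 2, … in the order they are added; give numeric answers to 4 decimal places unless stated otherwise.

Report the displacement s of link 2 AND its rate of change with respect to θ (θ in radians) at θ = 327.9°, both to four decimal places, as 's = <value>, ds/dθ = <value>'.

segment 1 (0° to 102.5°, simple-harmonic, h = 29) is passed completely: s = 0.0000 + (29) = 29.0000
segment 2 (102.5° to 285.3°, uniform, h = 25) is passed completely: s = 29.0000 + (25) = 54.0000
θ = 327.9° falls in segment 3 (285.3° to 360°, simple-harmonic, h = -54): β = 327.9 − 285.3 = 42.6°, B = 74.7°; Δs = -54/2·(1 − cos(π·0.5703)) = -32.9131; s = 54.0000 − 32.9131 = 21.0869
velocity in seg [285.3°–360°] (simple-harmonic), θ in radians: β = 42.6° = 0.7435 rad, B = 74.7° = 1.3038 rad; ds/dθ = (πh/(2B)) sin(πβ/B) = (π·(-54)/(2·1.3038)) sin(π·0.5703) = -63.480820 mm/rad

s = 21.0869, ds/dθ = -63.4808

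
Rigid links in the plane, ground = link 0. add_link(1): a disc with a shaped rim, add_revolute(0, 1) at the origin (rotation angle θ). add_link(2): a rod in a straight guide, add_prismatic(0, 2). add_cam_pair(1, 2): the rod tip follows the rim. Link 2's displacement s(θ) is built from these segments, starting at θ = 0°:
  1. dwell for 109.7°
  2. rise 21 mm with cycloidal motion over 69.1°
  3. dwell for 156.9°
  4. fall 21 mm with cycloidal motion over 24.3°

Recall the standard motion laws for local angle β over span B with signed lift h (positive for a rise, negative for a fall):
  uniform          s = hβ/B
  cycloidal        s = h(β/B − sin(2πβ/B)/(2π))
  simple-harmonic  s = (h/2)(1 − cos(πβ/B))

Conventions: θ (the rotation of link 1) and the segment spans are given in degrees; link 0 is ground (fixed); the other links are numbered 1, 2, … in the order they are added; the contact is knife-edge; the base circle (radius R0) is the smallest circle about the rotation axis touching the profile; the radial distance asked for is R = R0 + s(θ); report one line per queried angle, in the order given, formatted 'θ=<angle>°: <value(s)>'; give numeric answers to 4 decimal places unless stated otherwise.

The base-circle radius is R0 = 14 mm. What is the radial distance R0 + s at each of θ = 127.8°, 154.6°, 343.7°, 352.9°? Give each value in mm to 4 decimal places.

segment 1 (0° to 109.7°, dwell): s unchanged at 0.0000
θ = 127.8° falls in segment 2 (109.7° to 178.8°, cycloidal, h = 21): β = 127.8 − 109.7 = 18.1°, B = 69.1°; Δs = 21·(0.2619 − sin(2π·0.2619)/(2π)) = 2.1679; s = 0.0000 + 2.1679 = 2.1679
θ = 154.6° falls in segment 2 (109.7° to 178.8°, cycloidal, h = 21): β = 154.6 − 109.7 = 44.9°, B = 69.1°; Δs = 21·(0.6498 − sin(2π·0.6498)/(2π)) = 16.3467; s = 0.0000 + 16.3467 = 16.3467
segment 2 (109.7° to 178.8°, cycloidal, h = 21) is passed completely: s = 0.0000 + (21) = 21.0000
segment 3 (178.8° to 335.7°, dwell): s unchanged at 21.0000
θ = 343.7° falls in segment 4 (335.7° to 360°, cycloidal, h = -21): β = 343.7 − 335.7 = 8°, B = 24.3°; Δs = -21·(0.3292 − sin(2π·0.3292)/(2π)) = -3.9769; s = 21.0000 − 3.9769 = 17.0231
θ = 352.9° falls in segment 4 (335.7° to 360°, cycloidal, h = -21): β = 352.9 − 335.7 = 17.2°, B = 24.3°; Δs = -21·(0.7078 − sin(2π·0.7078)/(2π)) = -18.0898; s = 21.0000 − 18.0898 = 2.9102
θ=127.8°: R = R0 + s = 14 + 2.1679 = 16.1679
θ=154.6°: R = R0 + s = 14 + 16.3467 = 30.3467
θ=343.7°: R = R0 + s = 14 + 17.0231 = 31.0231
θ=352.9°: R = R0 + s = 14 + 2.9102 = 16.9102

θ=127.8°: 16.1679
θ=154.6°: 30.3467
θ=343.7°: 31.0231
θ=352.9°: 16.9102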